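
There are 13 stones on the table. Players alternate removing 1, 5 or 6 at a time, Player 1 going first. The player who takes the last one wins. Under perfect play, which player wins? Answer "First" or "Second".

Compute winning (W) and losing (L) positions by backward induction:
i:   0  1  2  3  4  5  6  7  8  9 10 11 12 13
     L  W  L  W  L  W  W  W  W  W  W  L  W  L
Position 13 is L, so the second player wins.

Second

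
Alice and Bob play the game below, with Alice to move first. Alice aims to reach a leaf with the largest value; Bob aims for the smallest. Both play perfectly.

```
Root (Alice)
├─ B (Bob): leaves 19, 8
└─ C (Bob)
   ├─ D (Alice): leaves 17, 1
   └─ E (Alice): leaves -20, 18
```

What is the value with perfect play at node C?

D: max(17, 1) = 17
E: max(-20, 18) = 18
C: min(17, 18) = 17

17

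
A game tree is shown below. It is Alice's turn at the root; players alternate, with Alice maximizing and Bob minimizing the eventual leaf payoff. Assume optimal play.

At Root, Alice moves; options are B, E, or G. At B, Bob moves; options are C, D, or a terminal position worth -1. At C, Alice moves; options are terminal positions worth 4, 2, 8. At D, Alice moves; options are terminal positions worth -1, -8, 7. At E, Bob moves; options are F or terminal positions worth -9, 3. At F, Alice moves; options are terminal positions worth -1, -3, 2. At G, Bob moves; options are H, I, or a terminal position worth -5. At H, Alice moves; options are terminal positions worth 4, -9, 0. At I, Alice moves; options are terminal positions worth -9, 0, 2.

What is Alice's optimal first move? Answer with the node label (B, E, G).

B

C (Alice): max(4, 2, 8) = 8
D (Alice): max(-1, -8, 7) = 7
B (Bob): min(8, 7, -1) = -1
F (Alice): max(-1, -3, 2) = 2
E (Bob): min(2, -9, 3) = -9
H (Alice): max(4, -9, 0) = 4
I (Alice): max(-9, 0, 2) = 2
G (Bob): min(4, 2, -5) = -5
Root (Alice): max(-1, -9, -5) = -1
Alice picks the child with the highest value: B (value -1).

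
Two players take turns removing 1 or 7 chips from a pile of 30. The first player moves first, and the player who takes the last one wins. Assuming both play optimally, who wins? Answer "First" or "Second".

Second

i:   0  1  2  3  4  5  6  7  8  9 10 11 12 13 14 15 16 17 18 19 20 21 22 23 24 25 26 27 28 29 30
     L  W  L  W  L  W  L  W  L  W  L  W  L  W  L  W  L  W  L  W  L  W  L  W  L  W  L  W  L  W  L
Position 30 is L, so the second player wins.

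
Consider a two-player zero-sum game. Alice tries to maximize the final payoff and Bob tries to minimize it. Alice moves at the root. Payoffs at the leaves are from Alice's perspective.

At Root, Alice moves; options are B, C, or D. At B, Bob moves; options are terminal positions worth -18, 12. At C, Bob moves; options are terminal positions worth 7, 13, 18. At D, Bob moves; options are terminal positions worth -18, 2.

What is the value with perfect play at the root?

B (Bob): min(-18, 12) = -18
C (Bob): min(7, 13, 18) = 7
D (Bob): min(-18, 2) = -18
Root (Alice): max(-18, 7, -18) = 7

7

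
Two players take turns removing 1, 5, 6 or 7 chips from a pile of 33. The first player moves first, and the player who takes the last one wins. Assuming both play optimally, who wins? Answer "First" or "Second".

i:   0  1  2  3  4  5  6  7  8  9 10 11 12 13 14 15 16 17 18 19 20 21 22 23 24 25 26 27 28 29 30 31 32 33
     L  W  L  W  L  W  W  W  W  W  W  W  L  W  L  W  L  W  W  W  W  W  W  W  L  W  L  W  L  W  W  W  W  W
Position 33 is W, so the first player wins.

First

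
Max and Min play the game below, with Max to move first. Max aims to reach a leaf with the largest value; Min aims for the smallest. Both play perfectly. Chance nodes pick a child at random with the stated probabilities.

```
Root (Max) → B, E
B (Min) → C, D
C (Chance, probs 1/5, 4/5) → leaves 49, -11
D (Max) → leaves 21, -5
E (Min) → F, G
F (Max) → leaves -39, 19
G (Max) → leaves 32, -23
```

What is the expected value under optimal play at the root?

19

C (Chance): 1/5·49 + 4/5·-11 = 1
D (Max): max(21, -5) = 21
B (Min): min(1, 21) = 1
F (Max): max(-39, 19) = 19
G (Max): max(32, -23) = 32
E (Min): min(19, 32) = 19
Root (Max): max(1, 19) = 19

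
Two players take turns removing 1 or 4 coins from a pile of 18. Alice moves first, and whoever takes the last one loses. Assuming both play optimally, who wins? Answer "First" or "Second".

W/L table (W = player to move can force a win):
i:   0  1  2  3  4  5  6  7  8  9 10 11 12 13 14 15 16 17 18
     W  L  W  L  W  W  L  W  L  W  W  L  W  L  W  W  L  W  L
Position 18 is L, so the second player wins.

Second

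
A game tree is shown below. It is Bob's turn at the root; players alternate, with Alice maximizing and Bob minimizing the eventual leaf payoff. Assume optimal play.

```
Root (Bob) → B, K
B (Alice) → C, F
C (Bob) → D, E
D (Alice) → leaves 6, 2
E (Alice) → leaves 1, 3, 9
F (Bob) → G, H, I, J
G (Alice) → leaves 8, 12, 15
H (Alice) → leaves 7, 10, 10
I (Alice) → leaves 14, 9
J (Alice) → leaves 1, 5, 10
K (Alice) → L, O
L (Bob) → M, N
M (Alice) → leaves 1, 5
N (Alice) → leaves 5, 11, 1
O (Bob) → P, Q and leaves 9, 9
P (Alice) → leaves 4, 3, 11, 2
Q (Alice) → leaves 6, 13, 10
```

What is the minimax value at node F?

G: max(8, 12, 15) = 15
H: max(7, 10, 10) = 10
I: max(14, 9) = 14
J: max(1, 5, 10) = 10
F: min(15, 10, 14, 10) = 10

10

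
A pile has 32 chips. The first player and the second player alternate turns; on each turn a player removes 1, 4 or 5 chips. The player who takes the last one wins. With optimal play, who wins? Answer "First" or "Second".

Second

W/L table (W = player to move can force a win):
i:   0  1  2  3  4  5  6  7  8  9 10 11 12 13 14 15 16 17 18 19 20 21 22 23 24 25 26 27 28 29 30 31 32
     L  W  L  W  W  W  W  W  L  W  L  W  W  W  W  W  L  W  L  W  W  W  W  W  L  W  L  W  W  W  W  W  L
Position 32 is L, so the second player wins.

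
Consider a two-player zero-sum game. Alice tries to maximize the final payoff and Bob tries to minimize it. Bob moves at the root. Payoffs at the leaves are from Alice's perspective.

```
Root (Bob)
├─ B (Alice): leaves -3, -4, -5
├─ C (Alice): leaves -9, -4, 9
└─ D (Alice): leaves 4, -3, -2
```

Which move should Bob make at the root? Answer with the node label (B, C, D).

B (Alice): max(-3, -4, -5) = -3
C (Alice): max(-9, -4, 9) = 9
D (Alice): max(4, -3, -2) = 4
Root (Bob): min(-3, 9, 4) = -3
Bob picks the child with the lowest value: B (value -3).

B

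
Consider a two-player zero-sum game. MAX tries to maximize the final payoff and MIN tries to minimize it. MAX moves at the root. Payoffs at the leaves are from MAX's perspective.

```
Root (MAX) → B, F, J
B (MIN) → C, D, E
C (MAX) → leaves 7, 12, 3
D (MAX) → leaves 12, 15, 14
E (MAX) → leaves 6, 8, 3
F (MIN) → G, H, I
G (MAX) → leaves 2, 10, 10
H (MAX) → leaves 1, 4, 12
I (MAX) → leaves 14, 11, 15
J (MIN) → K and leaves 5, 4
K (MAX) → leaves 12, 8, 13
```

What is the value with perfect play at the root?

10

C (MAX): max(7, 12, 3) = 12
D (MAX): max(12, 15, 14) = 15
E (MAX): max(6, 8, 3) = 8
B (MIN): min(12, 15, 8) = 8
G (MAX): max(2, 10, 10) = 10
H (MAX): max(1, 4, 12) = 12
I (MAX): max(14, 11, 15) = 15
F (MIN): min(10, 12, 15) = 10
K (MAX): max(12, 8, 13) = 13
J (MIN): min(13, 5, 4) = 4
Root (MAX): max(8, 10, 4) = 10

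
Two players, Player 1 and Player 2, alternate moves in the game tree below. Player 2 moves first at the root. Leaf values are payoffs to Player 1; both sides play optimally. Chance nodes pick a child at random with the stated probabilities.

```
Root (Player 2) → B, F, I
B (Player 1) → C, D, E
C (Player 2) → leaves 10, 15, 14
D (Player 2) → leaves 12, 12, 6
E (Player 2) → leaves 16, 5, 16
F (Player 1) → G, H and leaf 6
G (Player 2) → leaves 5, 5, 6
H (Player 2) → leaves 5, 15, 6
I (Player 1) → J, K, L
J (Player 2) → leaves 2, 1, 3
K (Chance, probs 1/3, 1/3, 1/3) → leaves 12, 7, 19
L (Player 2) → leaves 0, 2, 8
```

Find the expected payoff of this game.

C (Player 2): min(10, 15, 14) = 10
D (Player 2): min(12, 12, 6) = 6
E (Player 2): min(16, 5, 16) = 5
B (Player 1): max(10, 6, 5) = 10
G (Player 2): min(5, 5, 6) = 5
H (Player 2): min(5, 15, 6) = 5
F (Player 1): max(5, 5, 6) = 6
J (Player 2): min(2, 1, 3) = 1
K (Chance): 1/3·12 + 1/3·7 + 1/3·19 = 12.67
L (Player 2): min(0, 2, 8) = 0
I (Player 1): max(1, 12.67, 0) = 12.67
Root (Player 2): min(10, 6, 12.67) = 6

6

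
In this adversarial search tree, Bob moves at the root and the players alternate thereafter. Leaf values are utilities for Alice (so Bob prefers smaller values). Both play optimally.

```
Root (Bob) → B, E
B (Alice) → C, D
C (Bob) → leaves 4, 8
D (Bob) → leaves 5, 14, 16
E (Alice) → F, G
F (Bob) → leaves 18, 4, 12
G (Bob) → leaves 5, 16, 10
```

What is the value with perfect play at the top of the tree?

5

C (Bob): min(4, 8) = 4
D (Bob): min(5, 14, 16) = 5
B (Alice): max(4, 5) = 5
F (Bob): min(18, 4, 12) = 4
G (Bob): min(5, 16, 10) = 5
E (Alice): max(4, 5) = 5
Root (Bob): min(5, 5) = 5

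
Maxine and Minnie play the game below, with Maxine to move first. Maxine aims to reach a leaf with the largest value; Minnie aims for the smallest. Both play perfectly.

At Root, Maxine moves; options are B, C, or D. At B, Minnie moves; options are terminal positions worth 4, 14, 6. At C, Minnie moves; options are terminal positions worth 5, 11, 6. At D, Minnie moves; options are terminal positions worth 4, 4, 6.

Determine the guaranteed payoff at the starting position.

B (Minnie): min(4, 14, 6) = 4
C (Minnie): min(5, 11, 6) = 5
D (Minnie): min(4, 4, 6) = 4
Root (Maxine): max(4, 5, 4) = 5

5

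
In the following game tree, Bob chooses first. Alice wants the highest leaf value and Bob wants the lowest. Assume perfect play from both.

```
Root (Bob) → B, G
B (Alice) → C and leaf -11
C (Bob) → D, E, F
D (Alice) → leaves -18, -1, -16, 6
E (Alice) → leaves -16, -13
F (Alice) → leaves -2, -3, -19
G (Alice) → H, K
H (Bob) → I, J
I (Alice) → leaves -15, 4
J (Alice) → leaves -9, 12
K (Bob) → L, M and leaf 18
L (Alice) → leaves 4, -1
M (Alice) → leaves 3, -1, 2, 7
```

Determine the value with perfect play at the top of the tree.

D (Alice): max(-18, -1, -16, 6) = 6
E (Alice): max(-16, -13) = -13
F (Alice): max(-2, -3, -19) = -2
C (Bob): min(6, -13, -2) = -13
B (Alice): max(-13, -11) = -11
I (Alice): max(-15, 4) = 4
J (Alice): max(-9, 12) = 12
H (Bob): min(4, 12) = 4
L (Alice): max(4, -1) = 4
M (Alice): max(3, -1, 2, 7) = 7
K (Bob): min(4, 7, 18) = 4
G (Alice): max(4, 4) = 4
Root (Bob): min(-11, 4) = -11

-11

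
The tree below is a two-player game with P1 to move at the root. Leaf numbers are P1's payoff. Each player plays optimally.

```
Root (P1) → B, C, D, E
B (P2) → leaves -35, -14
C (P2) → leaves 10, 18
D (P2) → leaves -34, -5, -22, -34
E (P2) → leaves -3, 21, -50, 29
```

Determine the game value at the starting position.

10

B (P2): min(-35, -14) = -35
C (P2): min(10, 18) = 10
D (P2): min(-34, -5, -22, -34) = -34
E (P2): min(-3, 21, -50, 29) = -50
Root (P1): max(-35, 10, -34, -50) = 10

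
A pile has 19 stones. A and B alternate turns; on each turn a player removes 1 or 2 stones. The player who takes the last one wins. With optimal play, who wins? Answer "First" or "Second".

Compute winning (W) and losing (L) positions by backward induction:
i:   0  1  2  3  4  5  6  7  8  9 10 11 12 13 14 15 16 17 18 19
     L  W  W  L  W  W  L  W  W  L  W  W  L  W  W  L  W  W  L  W
Position 19 is W, so the first player wins.

First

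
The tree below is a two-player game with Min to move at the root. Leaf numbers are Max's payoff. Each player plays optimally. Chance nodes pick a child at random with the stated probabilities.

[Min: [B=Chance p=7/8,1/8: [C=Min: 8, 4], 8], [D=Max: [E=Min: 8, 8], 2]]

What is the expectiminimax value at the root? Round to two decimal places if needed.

4.5

C (Min): min(8, 4) = 4
B (Chance): 7/8·4 + 1/8·8 = 4.5
E (Min): min(8, 8) = 8
D (Max): max(8, 2) = 8
Root (Min): min(4.5, 8) = 4.5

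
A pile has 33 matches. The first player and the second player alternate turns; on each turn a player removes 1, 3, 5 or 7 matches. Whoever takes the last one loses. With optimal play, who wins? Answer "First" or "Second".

W/L table (W = player to move can force a win):
i:   0  1  2  3  4  5  6  7  8  9 10 11 12 13 14 15 16 17 18 19 20 21 22 23 24 25 26 27 28 29 30 31 32 33
     W  L  W  L  W  L  W  L  W  L  W  L  W  L  W  L  W  L  W  L  W  L  W  L  W  L  W  L  W  L  W  L  W  L
Position 33 is L, so the second player wins.

Second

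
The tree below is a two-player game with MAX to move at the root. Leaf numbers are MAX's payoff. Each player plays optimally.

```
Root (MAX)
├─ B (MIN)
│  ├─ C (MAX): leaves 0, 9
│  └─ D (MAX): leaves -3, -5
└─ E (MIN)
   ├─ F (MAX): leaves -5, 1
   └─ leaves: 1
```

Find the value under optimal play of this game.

1

C (MAX): max(0, 9) = 9
D (MAX): max(-3, -5) = -3
B (MIN): min(9, -3) = -3
F (MAX): max(-5, 1) = 1
E (MIN): min(1, 1) = 1
Root (MAX): max(-3, 1) = 1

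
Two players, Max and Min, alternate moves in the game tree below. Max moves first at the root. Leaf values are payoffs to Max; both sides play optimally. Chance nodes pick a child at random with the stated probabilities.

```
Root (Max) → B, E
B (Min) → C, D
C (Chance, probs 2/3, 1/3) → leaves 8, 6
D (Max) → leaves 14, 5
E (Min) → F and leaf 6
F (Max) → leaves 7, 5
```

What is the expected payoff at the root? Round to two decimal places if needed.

7.33

C (Chance): 2/3·8 + 1/3·6 = 7.33
D (Max): max(14, 5) = 14
B (Min): min(7.33, 14) = 7.33
F (Max): max(7, 5) = 7
E (Min): min(7, 6) = 6
Root (Max): max(7.33, 6) = 7.33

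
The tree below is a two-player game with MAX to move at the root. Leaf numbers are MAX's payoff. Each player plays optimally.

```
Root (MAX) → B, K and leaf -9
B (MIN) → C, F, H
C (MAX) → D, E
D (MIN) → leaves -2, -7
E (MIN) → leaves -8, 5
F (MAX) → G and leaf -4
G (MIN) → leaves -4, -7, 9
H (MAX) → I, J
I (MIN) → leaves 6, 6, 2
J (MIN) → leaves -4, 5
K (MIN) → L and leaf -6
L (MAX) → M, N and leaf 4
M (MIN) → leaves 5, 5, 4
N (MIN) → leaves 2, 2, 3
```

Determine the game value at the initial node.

-6

D (MIN): min(-2, -7) = -7
E (MIN): min(-8, 5) = -8
C (MAX): max(-7, -8) = -7
G (MIN): min(-4, -7, 9) = -7
F (MAX): max(-7, -4) = -4
I (MIN): min(6, 6, 2) = 2
J (MIN): min(-4, 5) = -4
H (MAX): max(2, -4) = 2
B (MIN): min(-7, -4, 2) = -7
M (MIN): min(5, 5, 4) = 4
N (MIN): min(2, 2, 3) = 2
L (MAX): max(4, 2, 4) = 4
K (MIN): min(4, -6) = -6
Root (MAX): max(-7, -6, -9) = -6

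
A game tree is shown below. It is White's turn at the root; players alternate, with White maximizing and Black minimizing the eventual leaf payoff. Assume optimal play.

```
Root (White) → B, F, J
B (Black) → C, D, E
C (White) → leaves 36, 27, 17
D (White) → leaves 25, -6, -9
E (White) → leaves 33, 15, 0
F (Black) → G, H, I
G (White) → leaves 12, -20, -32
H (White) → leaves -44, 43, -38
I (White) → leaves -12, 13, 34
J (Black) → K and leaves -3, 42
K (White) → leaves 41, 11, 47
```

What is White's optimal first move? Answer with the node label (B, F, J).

C (White): max(36, 27, 17) = 36
D (White): max(25, -6, -9) = 25
E (White): max(33, 15, 0) = 33
B (Black): min(36, 25, 33) = 25
G (White): max(12, -20, -32) = 12
H (White): max(-44, 43, -38) = 43
I (White): max(-12, 13, 34) = 34
F (Black): min(12, 43, 34) = 12
K (White): max(41, 11, 47) = 47
J (Black): min(47, -3, 42) = -3
Root (White): max(25, 12, -3) = 25
White picks the child with the highest value: B (value 25).

B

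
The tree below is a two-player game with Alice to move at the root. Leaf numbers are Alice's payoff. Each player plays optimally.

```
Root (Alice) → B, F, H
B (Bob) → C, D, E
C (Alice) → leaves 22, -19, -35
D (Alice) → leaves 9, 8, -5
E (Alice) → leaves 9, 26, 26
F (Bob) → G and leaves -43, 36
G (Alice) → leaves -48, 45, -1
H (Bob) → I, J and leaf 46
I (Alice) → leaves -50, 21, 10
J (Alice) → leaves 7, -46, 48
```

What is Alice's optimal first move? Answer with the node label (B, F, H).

C (Alice): max(22, -19, -35) = 22
D (Alice): max(9, 8, -5) = 9
E (Alice): max(9, 26, 26) = 26
B (Bob): min(22, 9, 26) = 9
G (Alice): max(-48, 45, -1) = 45
F (Bob): min(45, -43, 36) = -43
I (Alice): max(-50, 21, 10) = 21
J (Alice): max(7, -46, 48) = 48
H (Bob): min(21, 48, 46) = 21
Root (Alice): max(9, -43, 21) = 21
Alice picks the child with the highest value: H (value 21).

H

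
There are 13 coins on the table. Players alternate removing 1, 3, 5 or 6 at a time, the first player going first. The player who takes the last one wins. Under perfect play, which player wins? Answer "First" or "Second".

Second

W/L table (W = player to move can force a win):
i:   0  1  2  3  4  5  6  7  8  9 10 11 12 13
     L  W  L  W  L  W  W  W  W  W  W  L  W  L
Position 13 is L, so the second player wins.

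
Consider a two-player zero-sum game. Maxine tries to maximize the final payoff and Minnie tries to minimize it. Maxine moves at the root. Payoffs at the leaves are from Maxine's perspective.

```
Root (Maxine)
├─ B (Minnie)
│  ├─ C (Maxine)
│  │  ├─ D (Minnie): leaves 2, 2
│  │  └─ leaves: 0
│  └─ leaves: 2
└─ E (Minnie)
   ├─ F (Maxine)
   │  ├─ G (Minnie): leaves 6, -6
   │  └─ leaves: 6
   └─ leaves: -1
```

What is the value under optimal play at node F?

G: min(6, -6) = -6
F: max(-6, 6) = 6

6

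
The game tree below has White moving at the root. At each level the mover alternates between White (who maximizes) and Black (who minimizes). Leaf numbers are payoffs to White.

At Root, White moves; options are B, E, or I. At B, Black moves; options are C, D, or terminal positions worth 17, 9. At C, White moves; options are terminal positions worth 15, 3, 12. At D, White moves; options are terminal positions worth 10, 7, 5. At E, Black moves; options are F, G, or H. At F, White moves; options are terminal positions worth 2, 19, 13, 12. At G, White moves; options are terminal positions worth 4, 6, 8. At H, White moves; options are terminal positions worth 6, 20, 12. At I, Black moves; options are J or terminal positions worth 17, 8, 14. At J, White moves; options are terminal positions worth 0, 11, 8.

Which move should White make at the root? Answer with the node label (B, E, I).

C (White): max(15, 3, 12) = 15
D (White): max(10, 7, 5) = 10
B (Black): min(15, 10, 17, 9) = 9
F (White): max(2, 19, 13, 12) = 19
G (White): max(4, 6, 8) = 8
H (White): max(6, 20, 12) = 20
E (Black): min(19, 8, 20) = 8
J (White): max(0, 11, 8) = 11
I (Black): min(11, 17, 8, 14) = 8
Root (White): max(9, 8, 8) = 9
White picks the child with the highest value: B (value 9).

B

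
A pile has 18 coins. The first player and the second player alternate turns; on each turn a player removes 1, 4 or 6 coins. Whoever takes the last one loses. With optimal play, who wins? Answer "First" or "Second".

Second

i:   0  1  2  3  4  5  6  7  8  9 10 11 12 13 14 15 16 17 18
     W  L  W  L  W  W  L  W  L  W  W  L  W  L  W  W  L  W  L
Position 18 is L, so the second player wins.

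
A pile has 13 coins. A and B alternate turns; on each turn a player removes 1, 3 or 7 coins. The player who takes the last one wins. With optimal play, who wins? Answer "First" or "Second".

First

i:   0  1  2  3  4  5  6  7  8  9 10 11 12 13
     L  W  L  W  L  W  L  W  L  W  L  W  L  W
Position 13 is W, so the first player wins.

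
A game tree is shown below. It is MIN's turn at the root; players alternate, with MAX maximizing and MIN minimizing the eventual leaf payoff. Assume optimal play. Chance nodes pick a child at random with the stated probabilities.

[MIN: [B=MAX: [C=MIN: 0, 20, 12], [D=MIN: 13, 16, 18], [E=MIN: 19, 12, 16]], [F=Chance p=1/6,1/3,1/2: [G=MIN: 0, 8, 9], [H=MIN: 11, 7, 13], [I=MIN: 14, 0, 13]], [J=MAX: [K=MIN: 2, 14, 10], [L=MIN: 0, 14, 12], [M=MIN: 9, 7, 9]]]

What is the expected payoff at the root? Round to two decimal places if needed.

2.33

C (MIN): min(0, 20, 12) = 0
D (MIN): min(13, 16, 18) = 13
E (MIN): min(19, 12, 16) = 12
B (MAX): max(0, 13, 12) = 13
G (MIN): min(0, 8, 9) = 0
H (MIN): min(11, 7, 13) = 7
I (MIN): min(14, 0, 13) = 0
F (Chance): 1/6·0 + 1/3·7 + 1/2·0 = 2.33
K (MIN): min(2, 14, 10) = 2
L (MIN): min(0, 14, 12) = 0
M (MIN): min(9, 7, 9) = 7
J (MAX): max(2, 0, 7) = 7
Root (MIN): min(13, 2.33, 7) = 2.33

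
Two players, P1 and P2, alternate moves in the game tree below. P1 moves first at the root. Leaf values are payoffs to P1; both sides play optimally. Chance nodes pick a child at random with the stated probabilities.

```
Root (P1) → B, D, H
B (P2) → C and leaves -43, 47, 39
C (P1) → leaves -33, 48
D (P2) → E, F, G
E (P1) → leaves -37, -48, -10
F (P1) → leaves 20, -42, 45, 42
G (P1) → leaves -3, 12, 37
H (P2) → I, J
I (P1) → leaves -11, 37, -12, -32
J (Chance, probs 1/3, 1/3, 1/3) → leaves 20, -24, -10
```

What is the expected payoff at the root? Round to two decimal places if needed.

C (P1): max(-33, 48) = 48
B (P2): min(48, -43, 47, 39) = -43
E (P1): max(-37, -48, -10) = -10
F (P1): max(20, -42, 45, 42) = 45
G (P1): max(-3, 12, 37) = 37
D (P2): min(-10, 45, 37) = -10
I (P1): max(-11, 37, -12, -32) = 37
J (Chance): 1/3·20 + 1/3·-24 + 1/3·-10 = -4.67
H (P2): min(37, -4.67) = -4.67
Root (P1): max(-43, -10, -4.67) = -4.67

-4.67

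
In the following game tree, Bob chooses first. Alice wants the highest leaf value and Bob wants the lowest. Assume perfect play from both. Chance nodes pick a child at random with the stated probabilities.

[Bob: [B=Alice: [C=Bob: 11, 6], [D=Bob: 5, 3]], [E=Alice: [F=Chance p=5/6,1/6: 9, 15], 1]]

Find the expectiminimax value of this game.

C (Bob): min(11, 6) = 6
D (Bob): min(5, 3) = 3
B (Alice): max(6, 3) = 6
F (Chance): 5/6·9 + 1/6·15 = 10
E (Alice): max(10, 1) = 10
Root (Bob): min(6, 10) = 6

6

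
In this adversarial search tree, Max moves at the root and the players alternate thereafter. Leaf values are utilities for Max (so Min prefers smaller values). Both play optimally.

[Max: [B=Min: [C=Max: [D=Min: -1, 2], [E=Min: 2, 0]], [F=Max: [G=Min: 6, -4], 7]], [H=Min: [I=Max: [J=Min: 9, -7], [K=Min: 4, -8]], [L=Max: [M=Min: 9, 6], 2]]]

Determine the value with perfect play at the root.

0

D (Min): min(-1, 2) = -1
E (Min): min(2, 0) = 0
C (Max): max(-1, 0) = 0
G (Min): min(6, -4) = -4
F (Max): max(-4, 7) = 7
B (Min): min(0, 7) = 0
J (Min): min(9, -7) = -7
K (Min): min(4, -8) = -8
I (Max): max(-7, -8) = -7
M (Min): min(9, 6) = 6
L (Max): max(6, 2) = 6
H (Min): min(-7, 6) = -7
Root (Max): max(0, -7) = 0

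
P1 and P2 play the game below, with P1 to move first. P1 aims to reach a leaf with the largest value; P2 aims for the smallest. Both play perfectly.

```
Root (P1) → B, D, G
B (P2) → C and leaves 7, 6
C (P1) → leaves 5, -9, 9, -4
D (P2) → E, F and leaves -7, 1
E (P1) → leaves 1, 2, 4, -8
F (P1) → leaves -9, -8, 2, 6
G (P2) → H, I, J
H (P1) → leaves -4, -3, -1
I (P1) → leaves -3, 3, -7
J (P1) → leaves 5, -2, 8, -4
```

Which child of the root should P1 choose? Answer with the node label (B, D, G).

B

C (P1): max(5, -9, 9, -4) = 9
B (P2): min(9, 7, 6) = 6
E (P1): max(1, 2, 4, -8) = 4
F (P1): max(-9, -8, 2, 6) = 6
D (P2): min(4, 6, -7, 1) = -7
H (P1): max(-4, -3, -1) = -1
I (P1): max(-3, 3, -7) = 3
J (P1): max(5, -2, 8, -4) = 8
G (P2): min(-1, 3, 8) = -1
Root (P1): max(6, -7, -1) = 6
P1 picks the child with the highest value: B (value 6).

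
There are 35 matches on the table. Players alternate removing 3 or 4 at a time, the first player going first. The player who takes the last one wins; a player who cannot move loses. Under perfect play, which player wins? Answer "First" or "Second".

W/L table (W = player to move can force a win):
i:   0  1  2  3  4  5  6  7  8  9 10 11 12 13 14 15 16 17 18 19 20 21 22 23 24 25 26 27 28 29 30 31 32 33 34 35
     L  L  L  W  W  W  W  L  L  L  W  W  W  W  L  L  L  W  W  W  W  L  L  L  W  W  W  W  L  L  L  W  W  W  W  L
Position 35 is L, so the second player wins.

Second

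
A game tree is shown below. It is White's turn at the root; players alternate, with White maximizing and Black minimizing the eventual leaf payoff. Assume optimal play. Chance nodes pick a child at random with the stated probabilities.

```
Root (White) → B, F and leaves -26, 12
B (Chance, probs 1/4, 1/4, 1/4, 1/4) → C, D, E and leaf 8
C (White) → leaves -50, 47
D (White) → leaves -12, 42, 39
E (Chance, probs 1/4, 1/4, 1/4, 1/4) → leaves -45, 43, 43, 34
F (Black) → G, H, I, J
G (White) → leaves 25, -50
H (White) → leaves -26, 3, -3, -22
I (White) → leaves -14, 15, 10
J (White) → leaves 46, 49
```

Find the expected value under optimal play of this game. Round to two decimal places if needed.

28.94

C (White): max(-50, 47) = 47
D (White): max(-12, 42, 39) = 42
E (Chance): 1/4·-45 + 1/4·43 + 1/4·43 + 1/4·34 = 18.75
B (Chance): 1/4·47 + 1/4·42 + 1/4·18.75 + 1/4·8 = 28.94
G (White): max(25, -50) = 25
H (White): max(-26, 3, -3, -22) = 3
I (White): max(-14, 15, 10) = 15
J (White): max(46, 49) = 49
F (Black): min(25, 3, 15, 49) = 3
Root (White): max(28.94, 3, -26, 12) = 28.94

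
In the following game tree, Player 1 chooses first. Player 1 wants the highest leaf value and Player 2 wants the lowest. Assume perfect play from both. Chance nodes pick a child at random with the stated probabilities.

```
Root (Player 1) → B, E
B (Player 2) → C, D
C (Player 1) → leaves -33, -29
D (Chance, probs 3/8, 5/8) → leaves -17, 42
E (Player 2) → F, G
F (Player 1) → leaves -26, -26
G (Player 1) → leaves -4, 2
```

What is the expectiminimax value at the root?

-26

C (Player 1): max(-33, -29) = -29
D (Chance): 3/8·-17 + 5/8·42 = 19.88
B (Player 2): min(-29, 19.88) = -29
F (Player 1): max(-26, -26) = -26
G (Player 1): max(-4, 2) = 2
E (Player 2): min(-26, 2) = -26
Root (Player 1): max(-29, -26) = -26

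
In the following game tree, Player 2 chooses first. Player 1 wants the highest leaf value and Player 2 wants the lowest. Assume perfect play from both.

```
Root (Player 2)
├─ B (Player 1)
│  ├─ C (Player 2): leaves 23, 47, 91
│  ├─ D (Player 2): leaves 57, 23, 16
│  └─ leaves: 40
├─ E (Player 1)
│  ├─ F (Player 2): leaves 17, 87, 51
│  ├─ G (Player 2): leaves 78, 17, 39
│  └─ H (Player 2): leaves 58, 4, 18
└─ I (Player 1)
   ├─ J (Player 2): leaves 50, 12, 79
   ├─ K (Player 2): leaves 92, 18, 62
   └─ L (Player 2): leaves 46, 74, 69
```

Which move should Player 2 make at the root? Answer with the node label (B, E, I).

C (Player 2): min(23, 47, 91) = 23
D (Player 2): min(57, 23, 16) = 16
B (Player 1): max(23, 16, 40) = 40
F (Player 2): min(17, 87, 51) = 17
G (Player 2): min(78, 17, 39) = 17
H (Player 2): min(58, 4, 18) = 4
E (Player 1): max(17, 17, 4) = 17
J (Player 2): min(50, 12, 79) = 12
K (Player 2): min(92, 18, 62) = 18
L (Player 2): min(46, 74, 69) = 46
I (Player 1): max(12, 18, 46) = 46
Root (Player 2): min(40, 17, 46) = 17
Player 2 picks the child with the lowest value: E (value 17).

E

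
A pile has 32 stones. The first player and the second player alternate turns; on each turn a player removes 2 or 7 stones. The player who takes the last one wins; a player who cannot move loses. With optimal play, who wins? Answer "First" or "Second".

i:   0  1  2  3  4  5  6  7  8  9 10 11 12 13 14 15 16 17 18 19 20 21 22 23 24 25 26 27 28 29 30 31 32
     L  L  W  W  L  L  W  W  W  L  L  W  W  L  L  W  W  W  L  L  W  W  L  L  W  W  W  L  L  W  W  L  L
Position 32 is L, so the second player wins.

Second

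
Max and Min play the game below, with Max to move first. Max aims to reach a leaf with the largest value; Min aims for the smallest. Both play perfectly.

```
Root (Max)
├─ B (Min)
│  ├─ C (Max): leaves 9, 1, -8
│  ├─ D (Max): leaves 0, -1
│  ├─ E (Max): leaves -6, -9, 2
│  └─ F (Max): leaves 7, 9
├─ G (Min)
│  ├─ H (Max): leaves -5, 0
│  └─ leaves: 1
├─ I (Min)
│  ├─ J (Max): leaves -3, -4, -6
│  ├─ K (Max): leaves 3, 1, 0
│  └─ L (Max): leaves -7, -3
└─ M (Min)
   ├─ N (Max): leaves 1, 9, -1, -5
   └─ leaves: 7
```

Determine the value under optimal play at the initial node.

7

C (Max): max(9, 1, -8) = 9
D (Max): max(0, -1) = 0
E (Max): max(-6, -9, 2) = 2
F (Max): max(7, 9) = 9
B (Min): min(9, 0, 2, 9) = 0
H (Max): max(-5, 0) = 0
G (Min): min(0, 1) = 0
J (Max): max(-3, -4, -6) = -3
K (Max): max(3, 1, 0) = 3
L (Max): max(-7, -3) = -3
I (Min): min(-3, 3, -3) = -3
N (Max): max(1, 9, -1, -5) = 9
M (Min): min(9, 7) = 7
Root (Max): max(0, 0, -3, 7) = 7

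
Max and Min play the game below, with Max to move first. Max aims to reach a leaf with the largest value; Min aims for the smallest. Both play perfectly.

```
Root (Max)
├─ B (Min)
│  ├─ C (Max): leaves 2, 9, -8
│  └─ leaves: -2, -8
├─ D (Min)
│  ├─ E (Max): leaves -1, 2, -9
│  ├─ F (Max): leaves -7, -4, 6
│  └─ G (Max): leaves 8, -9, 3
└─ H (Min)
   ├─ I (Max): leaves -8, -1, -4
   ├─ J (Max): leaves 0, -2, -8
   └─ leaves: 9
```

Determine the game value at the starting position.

C (Max): max(2, 9, -8) = 9
B (Min): min(9, -2, -8) = -8
E (Max): max(-1, 2, -9) = 2
F (Max): max(-7, -4, 6) = 6
G (Max): max(8, -9, 3) = 8
D (Min): min(2, 6, 8) = 2
I (Max): max(-8, -1, -4) = -1
J (Max): max(0, -2, -8) = 0
H (Min): min(-1, 0, 9) = -1
Root (Max): max(-8, 2, -1) = 2

2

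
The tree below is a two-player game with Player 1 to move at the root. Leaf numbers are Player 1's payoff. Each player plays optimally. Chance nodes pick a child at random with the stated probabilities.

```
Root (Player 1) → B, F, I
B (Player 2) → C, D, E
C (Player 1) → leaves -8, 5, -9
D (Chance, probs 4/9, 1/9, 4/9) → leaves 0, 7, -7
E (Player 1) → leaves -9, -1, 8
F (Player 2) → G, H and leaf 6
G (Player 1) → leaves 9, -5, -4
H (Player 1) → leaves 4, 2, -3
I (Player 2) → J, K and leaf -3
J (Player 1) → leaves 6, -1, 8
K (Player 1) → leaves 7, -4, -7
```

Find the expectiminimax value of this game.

4

C (Player 1): max(-8, 5, -9) = 5
D (Chance): 4/9·0 + 1/9·7 + 4/9·-7 = -2.33
E (Player 1): max(-9, -1, 8) = 8
B (Player 2): min(5, -2.33, 8) = -2.33
G (Player 1): max(9, -5, -4) = 9
H (Player 1): max(4, 2, -3) = 4
F (Player 2): min(9, 4, 6) = 4
J (Player 1): max(6, -1, 8) = 8
K (Player 1): max(7, -4, -7) = 7
I (Player 2): min(8, 7, -3) = -3
Root (Player 1): max(-2.33, 4, -3) = 4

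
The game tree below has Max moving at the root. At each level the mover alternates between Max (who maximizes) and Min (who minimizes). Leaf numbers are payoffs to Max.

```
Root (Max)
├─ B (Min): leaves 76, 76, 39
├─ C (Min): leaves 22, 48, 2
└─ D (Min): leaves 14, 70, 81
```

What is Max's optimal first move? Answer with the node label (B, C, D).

B

B (Min): min(76, 76, 39) = 39
C (Min): min(22, 48, 2) = 2
D (Min): min(14, 70, 81) = 14
Root (Max): max(39, 2, 14) = 39
Max picks the child with the highest value: B (value 39).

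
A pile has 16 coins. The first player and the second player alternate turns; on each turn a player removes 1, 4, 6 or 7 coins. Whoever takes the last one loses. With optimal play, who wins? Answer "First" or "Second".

Mark each pile size as W (mover wins) or L (mover loses):
i:   0  1  2  3  4  5  6  7  8  9 10 11 12 13 14 15 16
     W  L  W  L  W  W  L  W  W  W  W  L  W  W  L  W  L
Position 16 is L, so the second player wins.

Second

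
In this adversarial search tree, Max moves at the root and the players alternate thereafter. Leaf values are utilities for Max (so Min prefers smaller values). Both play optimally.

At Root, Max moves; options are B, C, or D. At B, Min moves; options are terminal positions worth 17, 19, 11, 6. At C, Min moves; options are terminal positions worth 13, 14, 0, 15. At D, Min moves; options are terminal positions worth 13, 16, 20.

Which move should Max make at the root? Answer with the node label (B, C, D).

B (Min): min(17, 19, 11, 6) = 6
C (Min): min(13, 14, 0, 15) = 0
D (Min): min(13, 16, 20) = 13
Root (Max): max(6, 0, 13) = 13
Max picks the child with the highest value: D (value 13).

D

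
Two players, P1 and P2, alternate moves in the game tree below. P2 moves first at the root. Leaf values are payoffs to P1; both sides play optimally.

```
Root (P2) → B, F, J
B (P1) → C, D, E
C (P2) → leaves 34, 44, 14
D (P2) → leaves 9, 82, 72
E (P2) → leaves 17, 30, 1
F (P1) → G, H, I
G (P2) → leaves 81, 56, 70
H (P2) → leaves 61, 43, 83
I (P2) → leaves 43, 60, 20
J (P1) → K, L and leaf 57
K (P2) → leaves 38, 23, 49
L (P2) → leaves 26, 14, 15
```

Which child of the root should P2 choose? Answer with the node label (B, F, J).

B

C (P2): min(34, 44, 14) = 14
D (P2): min(9, 82, 72) = 9
E (P2): min(17, 30, 1) = 1
B (P1): max(14, 9, 1) = 14
G (P2): min(81, 56, 70) = 56
H (P2): min(61, 43, 83) = 43
I (P2): min(43, 60, 20) = 20
F (P1): max(56, 43, 20) = 56
K (P2): min(38, 23, 49) = 23
L (P2): min(26, 14, 15) = 14
J (P1): max(23, 14, 57) = 57
Root (P2): min(14, 56, 57) = 14
P2 picks the child with the lowest value: B (value 14).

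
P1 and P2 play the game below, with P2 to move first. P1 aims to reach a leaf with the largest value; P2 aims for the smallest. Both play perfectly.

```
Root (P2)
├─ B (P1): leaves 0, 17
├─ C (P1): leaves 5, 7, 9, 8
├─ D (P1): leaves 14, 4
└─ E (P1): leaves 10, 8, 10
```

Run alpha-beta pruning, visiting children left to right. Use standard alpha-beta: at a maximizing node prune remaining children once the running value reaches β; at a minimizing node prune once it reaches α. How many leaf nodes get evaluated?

B [α=-∞,β=+∞]: v=17
C [α=-∞,β=17]: v=9
D [α=-∞,β=9]: v=14 after child 1 ≥ β → β-cutoff, skip 1
E [α=-∞,β=9]: v=10 after child 1 ≥ β → β-cutoff, skip 2
Root [α=-∞,β=+∞]: v=9
Leaves evaluated: 8 of 11.

8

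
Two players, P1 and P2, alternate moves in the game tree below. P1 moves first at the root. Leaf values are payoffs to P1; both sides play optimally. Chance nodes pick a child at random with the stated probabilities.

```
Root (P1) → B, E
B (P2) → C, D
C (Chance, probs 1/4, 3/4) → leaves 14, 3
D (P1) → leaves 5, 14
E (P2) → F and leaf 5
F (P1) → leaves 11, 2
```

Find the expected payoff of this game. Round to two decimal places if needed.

5.75

C (Chance): 1/4·14 + 3/4·3 = 5.75
D (P1): max(5, 14) = 14
B (P2): min(5.75, 14) = 5.75
F (P1): max(11, 2) = 11
E (P2): min(11, 5) = 5
Root (P1): max(5.75, 5) = 5.75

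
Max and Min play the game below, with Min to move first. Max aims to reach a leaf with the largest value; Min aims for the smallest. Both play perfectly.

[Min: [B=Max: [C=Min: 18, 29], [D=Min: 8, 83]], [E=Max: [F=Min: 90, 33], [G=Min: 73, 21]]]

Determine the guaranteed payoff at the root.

18

C (Min): min(18, 29) = 18
D (Min): min(8, 83) = 8
B (Max): max(18, 8) = 18
F (Min): min(90, 33) = 33
G (Min): min(73, 21) = 21
E (Max): max(33, 21) = 33
Root (Min): min(18, 33) = 18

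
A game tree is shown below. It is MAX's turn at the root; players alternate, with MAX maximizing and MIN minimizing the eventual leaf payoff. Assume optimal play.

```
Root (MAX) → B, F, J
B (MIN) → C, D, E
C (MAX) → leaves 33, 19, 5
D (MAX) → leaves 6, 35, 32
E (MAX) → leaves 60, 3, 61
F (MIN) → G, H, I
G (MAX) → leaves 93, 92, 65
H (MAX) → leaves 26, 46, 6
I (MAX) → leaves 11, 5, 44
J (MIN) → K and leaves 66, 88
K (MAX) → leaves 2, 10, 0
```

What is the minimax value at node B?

C: max(33, 19, 5) = 33
D: max(6, 35, 32) = 35
E: max(60, 3, 61) = 61
B: min(33, 35, 61) = 33

33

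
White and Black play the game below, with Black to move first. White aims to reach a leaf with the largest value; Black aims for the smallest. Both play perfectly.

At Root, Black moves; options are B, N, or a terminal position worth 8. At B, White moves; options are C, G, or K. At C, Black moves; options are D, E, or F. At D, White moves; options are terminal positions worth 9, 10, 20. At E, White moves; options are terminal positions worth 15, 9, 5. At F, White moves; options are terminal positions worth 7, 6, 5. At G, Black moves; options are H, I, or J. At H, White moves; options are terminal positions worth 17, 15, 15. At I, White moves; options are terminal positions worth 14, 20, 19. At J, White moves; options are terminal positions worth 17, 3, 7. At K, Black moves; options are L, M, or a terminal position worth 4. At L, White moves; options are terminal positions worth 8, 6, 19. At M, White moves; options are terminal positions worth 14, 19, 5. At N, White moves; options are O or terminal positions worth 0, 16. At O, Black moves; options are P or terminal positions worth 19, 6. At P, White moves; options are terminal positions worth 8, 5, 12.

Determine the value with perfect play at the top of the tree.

8

D (White): max(9, 10, 20) = 20
E (White): max(15, 9, 5) = 15
F (White): max(7, 6, 5) = 7
C (Black): min(20, 15, 7) = 7
H (White): max(17, 15, 15) = 17
I (White): max(14, 20, 19) = 20
J (White): max(17, 3, 7) = 17
G (Black): min(17, 20, 17) = 17
L (White): max(8, 6, 19) = 19
M (White): max(14, 19, 5) = 19
K (Black): min(19, 19, 4) = 4
B (White): max(7, 17, 4) = 17
P (White): max(8, 5, 12) = 12
O (Black): min(12, 19, 6) = 6
N (White): max(6, 0, 16) = 16
Root (Black): min(17, 16, 8) = 8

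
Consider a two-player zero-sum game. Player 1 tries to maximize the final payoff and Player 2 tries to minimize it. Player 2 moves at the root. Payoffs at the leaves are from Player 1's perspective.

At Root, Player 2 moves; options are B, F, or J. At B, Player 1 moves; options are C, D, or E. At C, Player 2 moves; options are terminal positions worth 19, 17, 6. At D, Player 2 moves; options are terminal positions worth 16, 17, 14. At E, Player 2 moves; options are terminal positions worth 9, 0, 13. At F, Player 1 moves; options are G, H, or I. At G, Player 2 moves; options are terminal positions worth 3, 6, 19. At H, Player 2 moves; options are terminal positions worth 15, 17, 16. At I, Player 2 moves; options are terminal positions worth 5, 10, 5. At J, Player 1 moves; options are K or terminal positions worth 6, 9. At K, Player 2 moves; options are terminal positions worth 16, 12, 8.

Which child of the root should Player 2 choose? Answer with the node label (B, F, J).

C (Player 2): min(19, 17, 6) = 6
D (Player 2): min(16, 17, 14) = 14
E (Player 2): min(9, 0, 13) = 0
B (Player 1): max(6, 14, 0) = 14
G (Player 2): min(3, 6, 19) = 3
H (Player 2): min(15, 17, 16) = 15
I (Player 2): min(5, 10, 5) = 5
F (Player 1): max(3, 15, 5) = 15
K (Player 2): min(16, 12, 8) = 8
J (Player 1): max(8, 6, 9) = 9
Root (Player 2): min(14, 15, 9) = 9
Player 2 picks the child with the lowest value: J (value 9).

J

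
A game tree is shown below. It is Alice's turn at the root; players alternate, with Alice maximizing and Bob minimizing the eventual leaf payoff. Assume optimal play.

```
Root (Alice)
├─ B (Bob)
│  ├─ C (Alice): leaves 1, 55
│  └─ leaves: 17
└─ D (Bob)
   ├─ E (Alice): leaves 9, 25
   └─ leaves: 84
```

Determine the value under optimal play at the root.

C (Alice): max(1, 55) = 55
B (Bob): min(55, 17) = 17
E (Alice): max(9, 25) = 25
D (Bob): min(25, 84) = 25
Root (Alice): max(17, 25) = 25

25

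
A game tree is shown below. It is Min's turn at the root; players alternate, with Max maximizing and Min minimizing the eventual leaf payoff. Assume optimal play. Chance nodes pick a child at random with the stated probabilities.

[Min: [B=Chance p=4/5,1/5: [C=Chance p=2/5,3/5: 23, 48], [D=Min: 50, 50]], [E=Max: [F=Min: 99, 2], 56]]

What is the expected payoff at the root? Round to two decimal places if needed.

C (Chance): 2/5·23 + 3/5·48 = 38
D (Min): min(50, 50) = 50
B (Chance): 4/5·38 + 1/5·50 = 40.4
F (Min): min(99, 2) = 2
E (Max): max(2, 56) = 56
Root (Min): min(40.4, 56) = 40.4

40.4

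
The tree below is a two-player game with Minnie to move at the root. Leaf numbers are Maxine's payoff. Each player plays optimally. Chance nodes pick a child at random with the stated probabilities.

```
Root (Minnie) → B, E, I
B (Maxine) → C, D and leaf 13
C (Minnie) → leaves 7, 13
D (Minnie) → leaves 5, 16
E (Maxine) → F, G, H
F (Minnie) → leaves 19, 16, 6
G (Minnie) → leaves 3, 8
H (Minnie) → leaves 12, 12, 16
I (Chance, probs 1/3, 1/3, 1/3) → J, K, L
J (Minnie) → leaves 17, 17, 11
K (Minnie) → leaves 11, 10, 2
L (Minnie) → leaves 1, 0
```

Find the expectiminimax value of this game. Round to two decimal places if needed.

4.33

C (Minnie): min(7, 13) = 7
D (Minnie): min(5, 16) = 5
B (Maxine): max(7, 5, 13) = 13
F (Minnie): min(19, 16, 6) = 6
G (Minnie): min(3, 8) = 3
H (Minnie): min(12, 12, 16) = 12
E (Maxine): max(6, 3, 12) = 12
J (Minnie): min(17, 17, 11) = 11
K (Minnie): min(11, 10, 2) = 2
L (Minnie): min(1, 0) = 0
I (Chance): 1/3·11 + 1/3·2 + 1/3·0 = 4.33
Root (Minnie): min(13, 12, 4.33) = 4.33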